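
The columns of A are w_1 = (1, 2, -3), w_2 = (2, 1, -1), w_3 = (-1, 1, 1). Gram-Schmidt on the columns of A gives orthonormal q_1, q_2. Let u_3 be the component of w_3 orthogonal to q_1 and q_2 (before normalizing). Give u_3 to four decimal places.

w_1 = (1, 2, -3); ‖w_1‖ = 3.7417, so q_1 = (0.2673, 0.5345, -0.8018).
q_1·w_2 = 0.2673·2 + 0.5345·1 + (-0.8018)·(-1) = 1.8708.
u_2 = w_2 − 1.8708·q_1 = (1.5000, 0.0000, 0.5000).
‖u_2‖ = 1.5811, so q_2 = (0.9487, 0.0000, 0.3162).
q_1·w_3 = 0.2673·(-1) + 0.5345·1 + (-0.8018)·1 = -0.5345; q_2·w_3 = 0.9487·(-1) + (0.0000)·1 + 0.3162·1 = -0.6325.
u_3 = w_3 + 0.5345·q_1 + 0.6325·q_2 = (-0.2571, 1.2857, 0.7714).

u_3 = (-0.2571, 1.2857, 0.7714)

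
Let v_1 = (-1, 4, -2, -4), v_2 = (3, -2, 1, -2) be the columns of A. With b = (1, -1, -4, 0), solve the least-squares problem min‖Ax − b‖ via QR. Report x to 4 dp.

x = (0.0920, 0.0811)

q_1 = v_1/‖v_1‖ = (-1, 4, -2, -4)/6.0828 = (-0.1644, 0.6576, -0.3288, -0.6576).
r_{12} = q_1·v_2 = -0.8220.
u_2 = v_2 + 0.8220·q_1 = (2.8649, -1.4595, 0.7297, -2.5405).
‖u_2‖ = 4.1622, so q_2 = (0.6883, -0.3506, 0.1753, -0.6104).
Qᵀb = (0.4932, 0.3377).
Back-substitute: x_2 = 0.3377/4.1622 = 0.0811.
x_1 = (0.4932 + 0.8220·0.0811)/6.0828 = 0.0920.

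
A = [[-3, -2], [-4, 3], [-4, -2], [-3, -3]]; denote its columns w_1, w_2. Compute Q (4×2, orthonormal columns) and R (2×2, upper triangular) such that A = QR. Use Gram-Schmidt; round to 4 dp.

Q = [[-0.4243, -0.2760], [-0.5657, 0.7990], [-0.5657, -0.2306], [-0.4243, -0.4819]], R = [[7.0711, 1.5556], [0.0000, 4.8559]]

e_1 = w_1/‖w_1‖ = (-3, -4, -4, -3)/7.0711 = (-0.4243, -0.5657, -0.5657, -0.4243).
r_{12} = e_1·w_2 = 1.5556.
u_2 = w_2 − 1.5556·e_1 = (-1.3400, 3.8800, -1.1200, -2.3400).
‖u_2‖ = 4.8559, so e_2 = (-0.2760, 0.7990, -0.2306, -0.4819).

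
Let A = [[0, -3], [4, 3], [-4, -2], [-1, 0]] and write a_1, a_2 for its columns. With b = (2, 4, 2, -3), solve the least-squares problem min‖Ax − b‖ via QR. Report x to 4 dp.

x = (0.6196, -0.4724)

a_1 = (0, 4, -4, -1); ‖a_1‖ = 5.7446, so e_1 = (0.0000, 0.6963, -0.6963, -0.1741).
e_1·a_2 = 0.0000·(-3) + 0.6963·3 + (-0.6963)·(-2) + (-0.1741)·0 = 3.4816.
u_2 = a_2 − 3.4816·e_1 = (-3.0000, 0.5758, 0.4242, 0.6061).
‖u_2‖ = 3.1431, so e_2 = (-0.9545, 0.1832, 0.1350, 0.1928).
Qᵀb = (1.9149, -1.4848).
Back-substitute: x_2 = -1.4848/3.1431 = -0.4724.
x_1 = (1.9149 − 3.4816·(-0.4724))/5.7446 = 0.6196.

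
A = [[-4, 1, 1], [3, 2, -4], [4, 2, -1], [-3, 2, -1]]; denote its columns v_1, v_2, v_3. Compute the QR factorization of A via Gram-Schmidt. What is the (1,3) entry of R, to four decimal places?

r_{13} = -2.4042

e_1 = v_1/‖v_1‖ = (-4, 3, 4, -3)/7.0711 = (-0.5657, 0.4243, 0.5657, -0.4243).
r_{13} = e_1·v_3 = -2.4042.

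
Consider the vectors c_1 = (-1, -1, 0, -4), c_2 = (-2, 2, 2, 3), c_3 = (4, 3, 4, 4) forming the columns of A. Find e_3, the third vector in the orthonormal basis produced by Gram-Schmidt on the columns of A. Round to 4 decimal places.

e_1 = c_1/‖c_1‖ = (-1, -1, 0, -4)/4.2426 = (-0.2357, -0.2357, 0.0000, -0.9428).
r_{12} = e_1·c_2 = -2.8284.
u_2 = c_2 + 2.8284·e_1 = (-2.6667, 1.3333, 2.0000, 0.3333).
‖u_2‖ = 3.6056, so e_2 = (-0.7396, 0.3698, 0.5547, 0.0925).
r_{13} = e_1·c_3 = -5.4212; r_{23} = e_2·c_3 = 0.7396.
u_3 = c_3 + 5.4212·e_1 − 0.7396·e_2 = (3.2692, 1.4487, 3.5897, -1.1795).
‖u_3‖ = 5.2023, so e_3 = (0.6284, 0.2785, 0.6900, -0.2267).

e_3 = (0.6284, 0.2785, 0.6900, -0.2267)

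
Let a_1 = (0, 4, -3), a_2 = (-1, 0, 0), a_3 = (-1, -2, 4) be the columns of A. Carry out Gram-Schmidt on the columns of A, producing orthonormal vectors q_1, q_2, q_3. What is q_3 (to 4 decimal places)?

q_1 = a_1/‖a_1‖ = (0, 4, -3)/5.0000 = (0.0000, 0.8000, -0.6000).
r_{12} = q_1·a_2 = 0.0000.
u_2 = a_2 + 0.0000·q_1 = (-1.0000, 0.0000, 0.0000).
‖u_2‖ = 1.0000, so q_2 = (-1.0000, 0.0000, 0.0000).
r_{13} = q_1·a_3 = -4.0000; r_{23} = q_2·a_3 = 1.0000.
u_3 = a_3 + 4.0000·q_1 − 1.0000·q_2 = (0.0000, 1.2000, 1.6000).
‖u_3‖ = 2.0000, so q_3 = (0.0000, 0.6000, 0.8000).

q_3 = (0.0000, 0.6000, 0.8000)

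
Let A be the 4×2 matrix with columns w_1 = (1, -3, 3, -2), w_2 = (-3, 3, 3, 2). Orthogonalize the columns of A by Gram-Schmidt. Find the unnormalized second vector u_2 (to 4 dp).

u_2 = (-2.6957, 2.0870, 3.9130, 1.3913)

e_1 = w_1/‖w_1‖ = (1, -3, 3, -2)/4.7958 = (0.2085, -0.6255, 0.6255, -0.4170).
r_{12} = e_1·w_2 = -1.4596.
u_2 = w_2 + 1.4596·e_1 = (-2.6957, 2.0870, 3.9130, 1.3913).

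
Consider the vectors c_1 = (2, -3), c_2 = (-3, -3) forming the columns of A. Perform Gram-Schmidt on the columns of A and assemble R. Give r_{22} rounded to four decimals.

r_{22} = 4.1603

c_1 = (2, -3); ‖c_1‖ = 3.6056, so q_1 = (0.5547, -0.8321).
q_1·c_2 = 0.5547·(-3) + (-0.8321)·(-3) = 0.8321.
u_2 = c_2 − 0.8321·q_1 = (-3.4615, -2.3077).
r_{22} = ‖u_2‖ = 4.1603.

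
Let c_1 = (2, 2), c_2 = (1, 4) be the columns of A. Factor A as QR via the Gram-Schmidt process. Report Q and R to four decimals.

c_1 = (2, 2); ‖c_1‖ = 2.8284, so e_1 = (0.7071, 0.7071).
e_1·c_2 = 0.7071·1 + 0.7071·4 = 3.5355.
u_2 = c_2 − 3.5355·e_1 = (-1.5000, 1.5000).
‖u_2‖ = 2.1213, so e_2 = (-0.7071, 0.7071).

Q = [[0.7071, -0.7071], [0.7071, 0.7071]], R = [[2.8284, 3.5355], [0.0000, 2.1213]]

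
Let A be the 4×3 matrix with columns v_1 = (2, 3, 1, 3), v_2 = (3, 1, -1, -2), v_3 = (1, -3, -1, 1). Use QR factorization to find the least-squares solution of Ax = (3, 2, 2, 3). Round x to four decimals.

v_1 = (2, 3, 1, 3); ‖v_1‖ = 4.7958, so q_1 = (0.4170, 0.6255, 0.2085, 0.6255).
q_1·v_2 = 0.4170·3 + 0.6255·1 + 0.2085·(-1) + 0.6255·(-2) = 0.4170.
u_2 = v_2 − 0.4170·q_1 = (2.8261, 0.7391, -1.0870, -2.2609).
‖u_2‖ = 3.8505, so q_2 = (0.7340, 0.1920, -0.2823, -0.5872).
q_1·v_3 = 0.4170·1 + 0.6255·(-3) + 0.2085·(-1) + 0.6255·1 = -1.0426; q_2·v_3 = 0.7340·1 + 0.1920·(-3) + (-0.2823)·(-1) + (-0.5872)·1 = -0.1468.
u_3 = v_3 + 1.0426·q_1 + 0.1468·q_2 = (1.5425, -2.3196, -0.8240, 1.5660).
‖u_3‖ = 3.3002, so q_3 = (0.4674, -0.7029, -0.2497, 0.4745).
Qᵀb = (4.7958, 0.2597, 0.9206).
Back-substitute: x_3 = 0.9206/3.3002 = 0.2789.
x_2 = (0.2597 + 0.1468·0.2789)/3.8505 = 0.0781.
x_1 = (4.7958 − 0.4170·0.0781 + 1.0426·0.2789)/4.7958 = 1.0539.

x = (1.0539, 0.0781, 0.2789)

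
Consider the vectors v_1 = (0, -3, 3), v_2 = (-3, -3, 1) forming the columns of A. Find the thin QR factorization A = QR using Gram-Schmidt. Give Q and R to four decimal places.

v_1 = (0, -3, 3); ‖v_1‖ = 4.2426, so q_1 = (0.0000, -0.7071, 0.7071).
q_1·v_2 = 0.0000·(-3) + (-0.7071)·(-3) + 0.7071·1 = 2.8284.
u_2 = v_2 − 2.8284·q_1 = (-3.0000, -1.0000, -1.0000).
‖u_2‖ = 3.3166, so q_2 = (-0.9045, -0.3015, -0.3015).

Q = [[0.0000, -0.9045], [-0.7071, -0.3015], [0.7071, -0.3015]], R = [[4.2426, 2.8284], [0.0000, 3.3166]]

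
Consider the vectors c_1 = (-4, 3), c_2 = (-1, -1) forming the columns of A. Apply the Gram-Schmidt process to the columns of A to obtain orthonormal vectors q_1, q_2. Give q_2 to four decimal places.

c_1 = (-4, 3); ‖c_1‖ = 5.0000, so q_1 = (-0.8000, 0.6000).
q_1·c_2 = (-0.8000)·(-1) + 0.6000·(-1) = 0.2000.
u_2 = c_2 − 0.2000·q_1 = (-0.8400, -1.1200).
‖u_2‖ = 1.4000, so q_2 = (-0.6000, -0.8000).

q_2 = (-0.6000, -0.8000)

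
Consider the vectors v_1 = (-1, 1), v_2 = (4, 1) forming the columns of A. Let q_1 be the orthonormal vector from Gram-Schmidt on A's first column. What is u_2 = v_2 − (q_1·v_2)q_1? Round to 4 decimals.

u_2 = (2.5000, 2.5000)

v_1 = (-1, 1); ‖v_1‖ = 1.4142, so q_1 = (-0.7071, 0.7071).
q_1·v_2 = (-0.7071)·4 + 0.7071·1 = -2.1213.
u_2 = v_2 + 2.1213·q_1 = (2.5000, 2.5000).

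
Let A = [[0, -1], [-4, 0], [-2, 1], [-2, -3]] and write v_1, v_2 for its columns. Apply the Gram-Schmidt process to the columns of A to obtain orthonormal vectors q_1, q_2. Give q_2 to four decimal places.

q_1 = v_1/‖v_1‖ = (0, -4, -2, -2)/4.8990 = (0.0000, -0.8165, -0.4082, -0.4082).
r_{12} = q_1·v_2 = 0.8165.
u_2 = v_2 − 0.8165·q_1 = (-1.0000, 0.6667, 1.3333, -2.6667).
‖u_2‖ = 3.2146, so q_2 = (-0.3111, 0.2074, 0.4148, -0.8296).

q_2 = (-0.3111, 0.2074, 0.4148, -0.8296)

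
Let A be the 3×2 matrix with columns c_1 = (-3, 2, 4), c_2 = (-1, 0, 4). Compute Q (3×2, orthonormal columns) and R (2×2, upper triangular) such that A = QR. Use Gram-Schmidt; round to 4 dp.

c_1 = (-3, 2, 4); ‖c_1‖ = 5.3852, so e_1 = (-0.5571, 0.3714, 0.7428).
e_1·c_2 = (-0.5571)·(-1) + 0.3714·0 + 0.7428·4 = 3.5282.
u_2 = c_2 − 3.5282·e_1 = (0.9655, -1.3103, 1.3793).
‖u_2‖ = 2.1335, so e_2 = (0.4526, -0.6142, 0.6465).

Q = [[-0.5571, 0.4526], [0.3714, -0.6142], [0.7428, 0.6465]], R = [[5.3852, 3.5282], [0.0000, 2.1335]]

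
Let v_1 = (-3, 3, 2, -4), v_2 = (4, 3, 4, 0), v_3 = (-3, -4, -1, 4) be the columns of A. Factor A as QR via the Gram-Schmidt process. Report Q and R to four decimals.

Q = [[-0.4867, 0.6919, -0.4994], [0.4867, 0.4102, -0.1864], [0.3244, 0.5883, 0.6392], [-0.6489, 0.0829, 0.5544]], R = [[6.1644, 0.8111, -3.4066], [0.0000, 6.3515, -3.9733], [0.0000, 0.0000, 3.8220]]

v_1 = (-3, 3, 2, -4); ‖v_1‖ = 6.1644, so e_1 = (-0.4867, 0.4867, 0.3244, -0.6489).
e_1·v_2 = (-0.4867)·4 + 0.4867·3 + 0.3244·4 + (-0.6489)·0 = 0.8111.
u_2 = v_2 − 0.8111·e_1 = (4.3947, 2.6053, 3.7368, 0.5263).
‖u_2‖ = 6.3515, so e_2 = (0.6919, 0.4102, 0.5883, 0.0829).
e_1·v_3 = (-0.4867)·(-3) + 0.4867·(-4) + 0.3244·(-1) + (-0.6489)·4 = -3.4066; e_2·v_3 = 0.6919·(-3) + 0.4102·(-4) + 0.5883·(-1) + 0.0829·4 = -3.9733.
u_3 = v_3 + 3.4066·e_1 + 3.9733·e_2 = (-1.9087, -0.7123, 2.4429, 2.1187).
‖u_3‖ = 3.8220, so e_3 = (-0.4994, -0.1864, 0.6392, 0.5544).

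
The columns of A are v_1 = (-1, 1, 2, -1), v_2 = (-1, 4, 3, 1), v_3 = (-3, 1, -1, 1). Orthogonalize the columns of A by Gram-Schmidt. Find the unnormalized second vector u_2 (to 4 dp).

v_1 = (-1, 1, 2, -1); ‖v_1‖ = 2.6458, so e_1 = (-0.3780, 0.3780, 0.7559, -0.3780).
e_1·v_2 = (-0.3780)·(-1) + 0.3780·4 + 0.7559·3 + (-0.3780)·1 = 3.7796.
u_2 = v_2 − 3.7796·e_1 = (0.4286, 2.5714, 0.1429, 2.4286).

u_2 = (0.4286, 2.5714, 0.1429, 2.4286)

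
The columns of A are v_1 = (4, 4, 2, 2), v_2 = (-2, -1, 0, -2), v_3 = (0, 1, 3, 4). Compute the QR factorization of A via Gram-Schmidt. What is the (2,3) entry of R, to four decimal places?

v_1 = (4, 4, 2, 2); ‖v_1‖ = 6.3246, so e_1 = (0.6325, 0.6325, 0.3162, 0.3162).
e_1·v_2 = 0.6325·(-2) + 0.6325·(-1) + 0.3162·0 + 0.3162·(-2) = -2.5298.
u_2 = v_2 + 2.5298·e_1 = (-0.4000, 0.6000, 0.8000, -1.2000).
‖u_2‖ = 1.6125, so e_2 = (-0.2481, 0.3721, 0.4961, -0.7442).
r_{23} = e_2·v_3 = -1.1163.

r_{23} = -1.1163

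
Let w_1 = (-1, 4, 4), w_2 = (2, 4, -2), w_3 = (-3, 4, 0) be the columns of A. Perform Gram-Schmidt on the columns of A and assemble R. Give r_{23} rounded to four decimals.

r_{23} = 1.3675

q_1 = w_1/‖w_1‖ = (-1, 4, 4)/5.7446 = (-0.1741, 0.6963, 0.6963).
r_{12} = q_1·w_2 = 1.0445.
u_2 = w_2 − 1.0445·q_1 = (2.1818, 3.2727, -2.7273).
‖u_2‖ = 4.7863, so q_2 = (0.4558, 0.6838, -0.5698).
r_{23} = q_2·w_3 = 1.3675.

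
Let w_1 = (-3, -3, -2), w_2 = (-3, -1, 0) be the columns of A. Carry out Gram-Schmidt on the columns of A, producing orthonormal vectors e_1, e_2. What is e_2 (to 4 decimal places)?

e_2 = (-0.7337, 0.3424, 0.5869)

e_1 = w_1/‖w_1‖ = (-3, -3, -2)/4.6904 = (-0.6396, -0.6396, -0.4264).
r_{12} = e_1·w_2 = 2.5584.
u_2 = w_2 − 2.5584·e_1 = (-1.3636, 0.6364, 1.0909).
‖u_2‖ = 1.8586, so e_2 = (-0.7337, 0.3424, 0.5869).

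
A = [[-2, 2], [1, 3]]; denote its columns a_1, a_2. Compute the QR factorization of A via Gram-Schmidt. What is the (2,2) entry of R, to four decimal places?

a_1 = (-2, 1); ‖a_1‖ = 2.2361, so q_1 = (-0.8944, 0.4472).
q_1·a_2 = (-0.8944)·2 + 0.4472·3 = -0.4472.
u_2 = a_2 + 0.4472·q_1 = (1.6000, 3.2000).
r_{22} = ‖u_2‖ = 3.5777.

r_{22} = 3.5777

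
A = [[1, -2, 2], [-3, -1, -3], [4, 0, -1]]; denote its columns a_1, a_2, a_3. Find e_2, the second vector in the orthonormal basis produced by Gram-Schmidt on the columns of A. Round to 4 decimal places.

e_1 = a_1/‖a_1‖ = (1, -3, 4)/5.0990 = (0.1961, -0.5883, 0.7845).
r_{12} = e_1·a_2 = 0.1961.
u_2 = a_2 − 0.1961·e_1 = (-2.0385, -0.8846, -0.1538).
‖u_2‖ = 2.2275, so e_2 = (-0.9152, -0.3971, -0.0691).

e_2 = (-0.9152, -0.3971, -0.0691)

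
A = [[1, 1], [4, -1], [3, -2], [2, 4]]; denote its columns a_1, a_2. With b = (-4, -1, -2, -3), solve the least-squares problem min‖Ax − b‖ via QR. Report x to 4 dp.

x = (-0.6844, -0.5311)

a_1 = (1, 4, 3, 2); ‖a_1‖ = 5.4772, so q_1 = (0.1826, 0.7303, 0.5477, 0.3651).
q_1·a_2 = 0.1826·1 + 0.7303·(-1) + 0.5477·(-2) + 0.3651·4 = -0.1826.
u_2 = a_2 + 0.1826·q_1 = (1.0333, -0.8667, -1.9000, 4.0667).
‖u_2‖ = 4.6869, so q_2 = (0.2205, -0.1849, -0.4054, 0.8677).
Qᵀb = (-3.6515, -2.4892).
Back-substitute: x_2 = -2.4892/4.6869 = -0.5311.
x_1 = (-3.6515 + 0.1826·(-0.5311))/5.4772 = -0.6844.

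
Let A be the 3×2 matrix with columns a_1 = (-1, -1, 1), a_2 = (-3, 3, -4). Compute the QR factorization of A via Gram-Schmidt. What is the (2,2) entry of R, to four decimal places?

a_1 = (-1, -1, 1); ‖a_1‖ = 1.7321, so e_1 = (-0.5774, -0.5774, 0.5774).
e_1·a_2 = (-0.5774)·(-3) + (-0.5774)·3 + 0.5774·(-4) = -2.3094.
u_2 = a_2 + 2.3094·e_1 = (-4.3333, 1.6667, -2.6667).
r_{22} = ‖u_2‖ = 5.3541.

r_{22} = 5.3541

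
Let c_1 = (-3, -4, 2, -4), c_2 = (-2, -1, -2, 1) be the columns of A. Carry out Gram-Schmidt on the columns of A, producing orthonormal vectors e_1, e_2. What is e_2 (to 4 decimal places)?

e_2 = (-0.5929, -0.2612, -0.6635, 0.3741)

c_1 = (-3, -4, 2, -4); ‖c_1‖ = 6.7082, so e_1 = (-0.4472, -0.5963, 0.2981, -0.5963).
e_1·c_2 = (-0.4472)·(-2) + (-0.5963)·(-1) + 0.2981·(-2) + (-0.5963)·1 = 0.2981.
u_2 = c_2 − 0.2981·e_1 = (-1.8667, -0.8222, -2.0889, 1.1778).
‖u_2‖ = 3.1482, so e_2 = (-0.5929, -0.2612, -0.6635, 0.3741).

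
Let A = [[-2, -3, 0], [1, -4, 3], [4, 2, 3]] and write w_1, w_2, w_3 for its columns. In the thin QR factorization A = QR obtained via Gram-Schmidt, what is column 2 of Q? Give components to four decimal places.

w_1 = (-2, 1, 4); ‖w_1‖ = 4.5826, so e_1 = (-0.4364, 0.2182, 0.8729).
e_1·w_2 = (-0.4364)·(-3) + 0.2182·(-4) + 0.8729·2 = 2.1822.
u_2 = w_2 − 2.1822·e_1 = (-2.0476, -4.4762, 0.0952).
‖u_2‖ = 4.9232, so e_2 = (-0.4159, -0.9092, 0.0193).

e_2 = (-0.4159, -0.9092, 0.0193)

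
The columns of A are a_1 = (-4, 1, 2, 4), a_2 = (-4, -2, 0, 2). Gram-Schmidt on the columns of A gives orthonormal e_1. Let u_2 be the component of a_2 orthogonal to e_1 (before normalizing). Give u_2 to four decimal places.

u_2 = (-1.6216, -2.5946, -1.1892, -0.3784)

a_1 = (-4, 1, 2, 4); ‖a_1‖ = 6.0828, so e_1 = (-0.6576, 0.1644, 0.3288, 0.6576).
e_1·a_2 = (-0.6576)·(-4) + 0.1644·(-2) + 0.3288·0 + 0.6576·2 = 3.6168.
u_2 = a_2 − 3.6168·e_1 = (-1.6216, -2.5946, -1.1892, -0.3784).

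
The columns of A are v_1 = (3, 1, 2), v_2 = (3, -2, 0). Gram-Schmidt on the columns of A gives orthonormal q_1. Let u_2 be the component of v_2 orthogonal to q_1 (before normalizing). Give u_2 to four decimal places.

u_2 = (1.5000, -2.5000, -1.0000)

v_1 = (3, 1, 2); ‖v_1‖ = 3.7417, so q_1 = (0.8018, 0.2673, 0.5345).
q_1·v_2 = 0.8018·3 + 0.2673·(-2) + 0.5345·0 = 1.8708.
u_2 = v_2 − 1.8708·q_1 = (1.5000, -2.5000, -1.0000).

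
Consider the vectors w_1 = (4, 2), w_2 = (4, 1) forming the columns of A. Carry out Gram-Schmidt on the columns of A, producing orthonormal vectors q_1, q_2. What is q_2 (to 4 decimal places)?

w_1 = (4, 2); ‖w_1‖ = 4.4721, so q_1 = (0.8944, 0.4472).
q_1·w_2 = 0.8944·4 + 0.4472·1 = 4.0249.
u_2 = w_2 − 4.0249·q_1 = (0.4000, -0.8000).
‖u_2‖ = 0.8944, so q_2 = (0.4472, -0.8944).

q_2 = (0.4472, -0.8944)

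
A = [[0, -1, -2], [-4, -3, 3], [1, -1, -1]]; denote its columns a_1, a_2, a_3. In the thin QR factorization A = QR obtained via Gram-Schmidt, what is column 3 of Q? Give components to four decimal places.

q_3 = (-0.8616, 0.1231, 0.4924)

q_1 = a_1/‖a_1‖ = (0, -4, 1)/4.1231 = (0.0000, -0.9701, 0.2425).
r_{12} = q_1·a_2 = 2.6679.
u_2 = a_2 − 2.6679·q_1 = (-1.0000, -0.4118, -1.6471).
‖u_2‖ = 1.9704, so q_2 = (-0.5075, -0.2090, -0.8359).
r_{13} = q_1·a_3 = -3.1530; r_{23} = q_2·a_3 = 1.2240.
u_3 = a_3 + 3.1530·q_1 − 1.2240·q_2 = (-1.3788, 0.1970, 0.7879).
‖u_3‖ = 1.6002, so q_3 = (-0.8616, 0.1231, 0.4924).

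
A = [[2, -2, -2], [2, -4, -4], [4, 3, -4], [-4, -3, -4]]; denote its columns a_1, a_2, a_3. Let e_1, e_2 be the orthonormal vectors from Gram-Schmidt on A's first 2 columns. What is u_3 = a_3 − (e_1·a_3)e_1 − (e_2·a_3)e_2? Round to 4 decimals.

a_1 = (2, 2, 4, -4); ‖a_1‖ = 6.3246, so e_1 = (0.3162, 0.3162, 0.6325, -0.6325).
e_1·a_2 = 0.3162·(-2) + 0.3162·(-4) + 0.6325·3 + (-0.6325)·(-3) = 1.8974.
u_2 = a_2 − 1.8974·e_1 = (-2.6000, -4.6000, 1.8000, -1.8000).
‖u_2‖ = 5.8652, so e_2 = (-0.4433, -0.7843, 0.3069, -0.3069).
e_1·a_3 = 0.3162·(-2) + 0.3162·(-4) + 0.6325·(-4) + (-0.6325)·(-4) = -1.8974; e_2·a_3 = (-0.4433)·(-2) + (-0.7843)·(-4) + 0.3069·(-4) + (-0.3069)·(-4) = 4.0238.
u_3 = a_3 + 1.8974·e_1 − 4.0238·e_2 = (0.3837, -0.2442, -4.0349, -3.9651).

u_3 = (0.3837, -0.2442, -4.0349, -3.9651)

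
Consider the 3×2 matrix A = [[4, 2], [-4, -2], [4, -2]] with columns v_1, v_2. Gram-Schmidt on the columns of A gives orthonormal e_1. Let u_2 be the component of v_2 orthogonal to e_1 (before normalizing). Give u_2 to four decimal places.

u_2 = (1.3333, -1.3333, -2.6667)

e_1 = v_1/‖v_1‖ = (4, -4, 4)/6.9282 = (0.5774, -0.5774, 0.5774).
r_{12} = e_1·v_2 = 1.1547.
u_2 = v_2 − 1.1547·e_1 = (1.3333, -1.3333, -2.6667).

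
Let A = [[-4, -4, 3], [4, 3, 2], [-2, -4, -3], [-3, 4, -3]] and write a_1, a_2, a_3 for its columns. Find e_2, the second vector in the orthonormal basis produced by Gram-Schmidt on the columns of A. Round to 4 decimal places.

e_1 = a_1/‖a_1‖ = (-4, 4, -2, -3)/6.7082 = (-0.5963, 0.5963, -0.2981, -0.4472).
r_{12} = e_1·a_2 = 3.5777.
u_2 = a_2 − 3.5777·e_1 = (-1.8667, 0.8667, -2.9333, 5.6000).
‖u_2‖ = 6.6483, so e_2 = (-0.2808, 0.1304, -0.4412, 0.8423).

e_2 = (-0.2808, 0.1304, -0.4412, 0.8423)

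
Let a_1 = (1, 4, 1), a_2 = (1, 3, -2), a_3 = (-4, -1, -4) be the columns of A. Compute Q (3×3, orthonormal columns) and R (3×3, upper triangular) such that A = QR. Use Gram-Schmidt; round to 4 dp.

a_1 = (1, 4, 1); ‖a_1‖ = 4.2426, so e_1 = (0.2357, 0.9428, 0.2357).
e_1·a_2 = 0.2357·1 + 0.9428·3 + 0.2357·(-2) = 2.5927.
u_2 = a_2 − 2.5927·e_1 = (0.3889, 0.5556, -2.6111).
‖u_2‖ = 2.6977, so e_2 = (0.1442, 0.2059, -0.9679).
e_1·a_3 = 0.2357·(-4) + 0.9428·(-1) + 0.2357·(-4) = -2.8284; e_2·a_3 = 0.1442·(-4) + 0.2059·(-1) + (-0.9679)·(-4) = 3.0890.
u_3 = a_3 + 2.8284·e_1 − 3.0890·e_2 = (-3.7786, 1.0305, -0.3435).
‖u_3‖ = 3.9317, so e_3 = (-0.9611, 0.2621, -0.0874).

Q = [[0.2357, 0.1442, -0.9611], [0.9428, 0.2059, 0.2621], [0.2357, -0.9679, -0.0874]], R = [[4.2426, 2.5927, -2.8284], [0.0000, 2.6977, 3.0890], [0.0000, 0.0000, 3.9317]]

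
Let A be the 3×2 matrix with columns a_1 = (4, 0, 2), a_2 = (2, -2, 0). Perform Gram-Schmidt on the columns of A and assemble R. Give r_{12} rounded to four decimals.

e_1 = a_1/‖a_1‖ = (4, 0, 2)/4.4721 = (0.8944, 0.0000, 0.4472).
r_{12} = e_1·a_2 = 1.7889.

r_{12} = 1.7889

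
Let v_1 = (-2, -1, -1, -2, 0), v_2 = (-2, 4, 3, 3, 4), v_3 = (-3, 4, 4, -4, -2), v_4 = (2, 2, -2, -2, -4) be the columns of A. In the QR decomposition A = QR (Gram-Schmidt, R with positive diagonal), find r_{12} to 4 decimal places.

v_1 = (-2, -1, -1, -2, 0); ‖v_1‖ = 3.1623, so e_1 = (-0.6325, -0.3162, -0.3162, -0.6325, 0.0000).
r_{12} = e_1·v_2 = -2.8460.

r_{12} = -2.8460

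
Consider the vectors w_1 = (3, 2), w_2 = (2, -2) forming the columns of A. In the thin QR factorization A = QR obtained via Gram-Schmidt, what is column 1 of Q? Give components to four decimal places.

q_1 = w_1/‖w_1‖ = (3, 2)/3.6056 = (0.8321, 0.5547).

q_1 = (0.8321, 0.5547)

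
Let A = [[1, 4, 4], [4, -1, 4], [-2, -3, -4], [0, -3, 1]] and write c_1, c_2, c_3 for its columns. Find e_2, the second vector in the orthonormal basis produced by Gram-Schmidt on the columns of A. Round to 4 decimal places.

e_2 = (0.6438, -0.3714, -0.4209, -0.5200)

c_1 = (1, 4, -2, 0); ‖c_1‖ = 4.5826, so e_1 = (0.2182, 0.8729, -0.4364, 0.0000).
e_1·c_2 = 0.2182·4 + 0.8729·(-1) + (-0.4364)·(-3) + 0.0000·(-3) = 1.3093.
u_2 = c_2 − 1.3093·e_1 = (3.7143, -2.1429, -2.4286, -3.0000).
‖u_2‖ = 5.7694, so e_2 = (0.6438, -0.3714, -0.4209, -0.5200).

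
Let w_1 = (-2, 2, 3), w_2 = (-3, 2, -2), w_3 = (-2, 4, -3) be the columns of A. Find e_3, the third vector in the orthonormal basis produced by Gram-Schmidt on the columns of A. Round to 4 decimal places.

e_1 = w_1/‖w_1‖ = (-2, 2, 3)/4.1231 = (-0.4851, 0.4851, 0.7276).
r_{12} = e_1·w_2 = 0.9701.
u_2 = w_2 − 0.9701·e_1 = (-2.5294, 1.5294, -2.7059).
‖u_2‖ = 4.0073, so e_2 = (-0.6312, 0.3817, -0.6752).
r_{13} = e_1·w_3 = 0.7276; r_{23} = e_2·w_3 = 4.8147.
u_3 = w_3 − 0.7276·e_1 − 4.8147·e_2 = (1.3919, 1.8095, -0.2784).
‖u_3‖ = 2.2999, so e_3 = (0.6052, 0.7868, -0.1210).

e_3 = (0.6052, 0.7868, -0.1210)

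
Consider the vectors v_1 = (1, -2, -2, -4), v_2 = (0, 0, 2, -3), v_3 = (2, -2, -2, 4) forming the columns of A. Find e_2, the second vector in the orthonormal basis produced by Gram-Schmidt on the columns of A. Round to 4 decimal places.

e_2 = (-0.0990, 0.1981, 0.8171, -0.5323)

v_1 = (1, -2, -2, -4); ‖v_1‖ = 5.0000, so e_1 = (0.2000, -0.4000, -0.4000, -0.8000).
e_1·v_2 = 0.2000·0 + (-0.4000)·0 + (-0.4000)·2 + (-0.8000)·(-3) = 1.6000.
u_2 = v_2 − 1.6000·e_1 = (-0.3200, 0.6400, 2.6400, -1.7200).
‖u_2‖ = 3.2311, so e_2 = (-0.0990, 0.1981, 0.8171, -0.5323).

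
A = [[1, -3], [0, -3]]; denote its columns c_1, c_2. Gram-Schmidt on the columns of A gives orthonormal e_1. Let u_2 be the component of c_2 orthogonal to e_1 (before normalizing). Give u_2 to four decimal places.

u_2 = (0.0000, -3.0000)

e_1 = c_1/‖c_1‖ = (1, 0)/1.0000 = (1.0000, 0.0000).
r_{12} = e_1·c_2 = -3.0000.
u_2 = c_2 + 3.0000·e_1 = (0.0000, -3.0000).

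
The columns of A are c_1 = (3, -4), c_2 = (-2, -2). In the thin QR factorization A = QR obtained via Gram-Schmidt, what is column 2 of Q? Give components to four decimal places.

c_1 = (3, -4); ‖c_1‖ = 5.0000, so q_1 = (0.6000, -0.8000).
q_1·c_2 = 0.6000·(-2) + (-0.8000)·(-2) = 0.4000.
u_2 = c_2 − 0.4000·q_1 = (-2.2400, -1.6800).
‖u_2‖ = 2.8000, so q_2 = (-0.8000, -0.6000).

q_2 = (-0.8000, -0.6000)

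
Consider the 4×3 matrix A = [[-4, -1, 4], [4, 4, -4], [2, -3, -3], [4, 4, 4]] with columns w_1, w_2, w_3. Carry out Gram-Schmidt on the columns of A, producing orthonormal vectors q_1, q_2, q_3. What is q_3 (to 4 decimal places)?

w_1 = (-4, 4, 2, 4); ‖w_1‖ = 7.2111, so q_1 = (-0.5547, 0.5547, 0.2774, 0.5547).
q_1·w_2 = (-0.5547)·(-1) + 0.5547·4 + 0.2774·(-3) + 0.5547·4 = 4.1603.
u_2 = w_2 − 4.1603·q_1 = (1.3077, 1.6923, -4.1538, 1.6923).
‖u_2‖ = 4.9691, so q_2 = (0.2632, 0.3406, -0.8359, 0.3406).
q_1·w_3 = (-0.5547)·4 + 0.5547·(-4) + 0.2774·(-3) + 0.5547·4 = -3.0509; q_2·w_3 = 0.2632·4 + 0.3406·(-4) + (-0.8359)·(-3) + 0.3406·4 = 3.5604.
u_3 = w_3 + 3.0509·q_1 − 3.5604·q_2 = (1.3707, -3.5202, 0.8224, 4.4798).
‖u_3‖ = 5.9174, so q_3 = (0.2316, -0.5949, 0.1390, 0.7570).

q_3 = (0.2316, -0.5949, 0.1390, 0.7570)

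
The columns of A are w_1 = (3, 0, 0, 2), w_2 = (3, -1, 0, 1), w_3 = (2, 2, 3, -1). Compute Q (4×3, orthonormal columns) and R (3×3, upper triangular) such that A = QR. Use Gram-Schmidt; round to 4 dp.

Q = [[0.8321, 0.3548, 0.2894], [0.0000, -0.7687, 0.4340], [0.0000, 0.0000, 0.7345], [0.5547, -0.5322, -0.4340]], R = [[3.6056, 3.0509, 1.1094], [0.0000, 1.3009, -0.2957], [0.0000, 0.0000, 4.0843]]

e_1 = w_1/‖w_1‖ = (3, 0, 0, 2)/3.6056 = (0.8321, 0.0000, 0.0000, 0.5547).
r_{12} = e_1·w_2 = 3.0509.
u_2 = w_2 − 3.0509·e_1 = (0.4615, -1.0000, 0.0000, -0.6923).
‖u_2‖ = 1.3009, so e_2 = (0.3548, -0.7687, 0.0000, -0.5322).
r_{13} = e_1·w_3 = 1.1094; r_{23} = e_2·w_3 = -0.2957.
u_3 = w_3 − 1.1094·e_1 + 0.2957·e_2 = (1.1818, 1.7727, 3.0000, -1.7727).
‖u_3‖ = 4.0843, so e_3 = (0.2894, 0.4340, 0.7345, -0.4340).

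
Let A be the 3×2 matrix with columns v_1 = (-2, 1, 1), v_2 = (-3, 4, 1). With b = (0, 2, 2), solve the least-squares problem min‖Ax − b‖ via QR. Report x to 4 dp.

v_1 = (-2, 1, 1); ‖v_1‖ = 2.4495, so q_1 = (-0.8165, 0.4082, 0.4082).
q_1·v_2 = (-0.8165)·(-3) + 0.4082·4 + 0.4082·1 = 4.4907.
u_2 = v_2 − 4.4907·q_1 = (0.6667, 2.1667, -0.8333).
‖u_2‖ = 2.4152, so q_2 = (0.2760, 0.8971, -0.3450).
Qᵀb = (1.6330, 1.1041).
Back-substitute: x_2 = 1.1041/2.4152 = 0.4571.
x_1 = (1.6330 − 4.4907·0.4571)/2.4495 = -0.1714.

x = (-0.1714, 0.4571)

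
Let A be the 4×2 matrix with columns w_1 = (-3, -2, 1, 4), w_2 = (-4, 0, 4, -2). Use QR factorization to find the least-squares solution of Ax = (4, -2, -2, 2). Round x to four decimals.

w_1 = (-3, -2, 1, 4); ‖w_1‖ = 5.4772, so e_1 = (-0.5477, -0.3651, 0.1826, 0.7303).
e_1·w_2 = (-0.5477)·(-4) + (-0.3651)·0 + 0.1826·4 + 0.7303·(-2) = 1.4606.
u_2 = w_2 − 1.4606·e_1 = (-3.2000, 0.5333, 3.7333, -3.0667).
‖u_2‖ = 5.8195, so e_2 = (-0.5499, 0.0916, 0.6415, -0.5270).
Qᵀb = (-0.3651, -4.7198).
Back-substitute: x_2 = -4.7198/5.8195 = -0.8110.
x_1 = (-0.3651 − 1.4606·(-0.8110))/5.4772 = 0.1496.

x = (0.1496, -0.8110)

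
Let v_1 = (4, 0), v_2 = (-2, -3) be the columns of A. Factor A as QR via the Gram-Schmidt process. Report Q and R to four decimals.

v_1 = (4, 0); ‖v_1‖ = 4.0000, so e_1 = (1.0000, 0.0000).
e_1·v_2 = 1.0000·(-2) + 0.0000·(-3) = -2.0000.
u_2 = v_2 + 2.0000·e_1 = (0.0000, -3.0000).
‖u_2‖ = 3.0000, so e_2 = (0.0000, -1.0000).

Q = [[1.0000, 0.0000], [0.0000, -1.0000]], R = [[4.0000, -2.0000], [0.0000, 3.0000]]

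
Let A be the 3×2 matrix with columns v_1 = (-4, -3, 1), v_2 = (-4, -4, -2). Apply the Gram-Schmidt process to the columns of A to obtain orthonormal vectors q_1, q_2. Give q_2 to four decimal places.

v_1 = (-4, -3, 1); ‖v_1‖ = 5.0990, so q_1 = (-0.7845, -0.5883, 0.1961).
q_1·v_2 = (-0.7845)·(-4) + (-0.5883)·(-4) + 0.1961·(-2) = 5.0990.
u_2 = v_2 − 5.0990·q_1 = (0.0000, -1.0000, -3.0000).
‖u_2‖ = 3.1623, so q_2 = (0.0000, -0.3162, -0.9487).

q_2 = (0.0000, -0.3162, -0.9487)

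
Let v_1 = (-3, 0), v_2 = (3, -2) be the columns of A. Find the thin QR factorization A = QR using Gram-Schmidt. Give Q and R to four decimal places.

Q = [[-1.0000, 0.0000], [0.0000, -1.0000]], R = [[3.0000, -3.0000], [0.0000, 2.0000]]

v_1 = (-3, 0); ‖v_1‖ = 3.0000, so e_1 = (-1.0000, 0.0000).
e_1·v_2 = (-1.0000)·3 + 0.0000·(-2) = -3.0000.
u_2 = v_2 + 3.0000·e_1 = (0.0000, -2.0000).
‖u_2‖ = 2.0000, so e_2 = (0.0000, -1.0000).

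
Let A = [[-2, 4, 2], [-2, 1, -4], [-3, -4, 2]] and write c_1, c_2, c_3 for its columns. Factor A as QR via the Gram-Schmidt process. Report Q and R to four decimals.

c_1 = (-2, -2, -3); ‖c_1‖ = 4.1231, so q_1 = (-0.4851, -0.4851, -0.7276).
q_1·c_2 = (-0.4851)·4 + (-0.4851)·1 + (-0.7276)·(-4) = 0.4851.
u_2 = c_2 − 0.4851·q_1 = (4.2353, 1.2353, -3.6471).
‖u_2‖ = 5.7240, so q_2 = (0.7399, 0.2158, -0.6371).
q_1·c_3 = (-0.4851)·2 + (-0.4851)·(-4) + (-0.7276)·2 = -0.4851; q_2·c_3 = 0.7399·2 + 0.2158·(-4) + (-0.6371)·2 = -0.6577.
u_3 = c_3 + 0.4851·q_1 + 0.6577·q_2 = (2.2513, -4.0934, 1.2280).
‖u_3‖ = 4.8303, so q_3 = (0.4661, -0.8474, 0.2542).

Q = [[-0.4851, 0.7399, 0.4661], [-0.4851, 0.2158, -0.8474], [-0.7276, -0.6371, 0.2542]], R = [[4.1231, 0.4851, -0.4851], [0.0000, 5.7240, -0.6577], [0.0000, 0.0000, 4.8303]]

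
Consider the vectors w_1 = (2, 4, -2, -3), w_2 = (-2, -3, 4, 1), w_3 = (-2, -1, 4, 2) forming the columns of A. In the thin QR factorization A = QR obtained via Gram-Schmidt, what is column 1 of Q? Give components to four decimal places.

e_1 = (0.3482, 0.6963, -0.3482, -0.5222)

e_1 = w_1/‖w_1‖ = (2, 4, -2, -3)/5.7446 = (0.3482, 0.6963, -0.3482, -0.5222).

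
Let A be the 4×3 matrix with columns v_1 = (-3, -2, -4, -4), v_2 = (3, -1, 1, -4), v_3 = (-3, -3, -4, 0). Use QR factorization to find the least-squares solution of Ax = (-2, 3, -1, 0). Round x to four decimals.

x = (1.0393, -1.0133, -1.2163)

e_1 = v_1/‖v_1‖ = (-3, -2, -4, -4)/6.7082 = (-0.4472, -0.2981, -0.5963, -0.5963).
r_{12} = e_1·v_2 = 0.7454.
u_2 = v_2 − 0.7454·e_1 = (3.3333, -0.7778, 1.4444, -3.5556).
‖u_2‖ = 5.1424, so e_2 = (0.6482, -0.1512, 0.2809, -0.6914).
r_{13} = e_1·v_3 = 4.6212; r_{23} = e_2·v_3 = -2.6144.
u_3 = v_3 − 4.6212·e_1 + 2.6144·e_2 = (0.7613, -2.0176, -0.5101, 0.9479).
‖u_3‖ = 2.4102, so e_3 = (0.3159, -0.8371, -0.2116, 0.3933).
Qᵀb = (0.5963, -2.0310, -2.9315).
Back-substitute: x_3 = -2.9315/2.4102 = -1.2163.
x_2 = (-2.0310 + 2.6144·(-1.2163))/5.1424 = -1.0133.
x_1 = (0.5963 − 0.7454·(-1.0133) − 4.6212·(-1.2163))/6.7082 = 1.0393.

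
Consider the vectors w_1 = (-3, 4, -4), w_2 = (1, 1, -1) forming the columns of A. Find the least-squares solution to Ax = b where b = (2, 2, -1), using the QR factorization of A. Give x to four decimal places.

q_1 = w_1/‖w_1‖ = (-3, 4, -4)/6.4031 = (-0.4685, 0.6247, -0.6247).
r_{12} = q_1·w_2 = 0.7809.
u_2 = w_2 − 0.7809·q_1 = (1.3659, 0.5122, -0.5122).
‖u_2‖ = 1.5460, so q_2 = (0.8835, 0.3313, -0.3313).
Qᵀb = (0.9370, 2.7608).
Back-substitute: x_2 = 2.7608/1.5460 = 1.7857.
x_1 = (0.9370 − 0.7809·1.7857)/6.4031 = -0.0714.

x = (-0.0714, 1.7857)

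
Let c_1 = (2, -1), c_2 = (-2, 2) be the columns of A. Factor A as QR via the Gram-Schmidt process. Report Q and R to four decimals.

e_1 = c_1/‖c_1‖ = (2, -1)/2.2361 = (0.8944, -0.4472).
r_{12} = e_1·c_2 = -2.6833.
u_2 = c_2 + 2.6833·e_1 = (0.4000, 0.8000).
‖u_2‖ = 0.8944, so e_2 = (0.4472, 0.8944).

Q = [[0.8944, 0.4472], [-0.4472, 0.8944]], R = [[2.2361, -2.6833], [0.0000, 0.8944]]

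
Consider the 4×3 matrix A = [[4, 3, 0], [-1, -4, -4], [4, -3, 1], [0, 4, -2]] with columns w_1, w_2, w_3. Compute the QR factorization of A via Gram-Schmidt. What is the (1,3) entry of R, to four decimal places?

q_1 = w_1/‖w_1‖ = (4, -1, 4, 0)/5.7446 = (0.6963, -0.1741, 0.6963, 0.0000).
r_{13} = q_1·w_3 = 1.3926.

r_{13} = 1.3926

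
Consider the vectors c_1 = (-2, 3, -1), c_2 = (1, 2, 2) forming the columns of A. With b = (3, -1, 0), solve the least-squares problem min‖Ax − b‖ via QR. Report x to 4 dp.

x = (-0.6803, 0.2623)

c_1 = (-2, 3, -1); ‖c_1‖ = 3.7417, so q_1 = (-0.5345, 0.8018, -0.2673).
q_1·c_2 = (-0.5345)·1 + 0.8018·2 + (-0.2673)·2 = 0.5345.
u_2 = c_2 − 0.5345·q_1 = (1.2857, 1.5714, 2.1429).
‖u_2‖ = 2.9520, so q_2 = (0.4355, 0.5323, 0.7259).
Qᵀb = (-2.4054, 0.7743).
Back-substitute: x_2 = 0.7743/2.9520 = 0.2623.
x_1 = (-2.4054 − 0.5345·0.2623)/3.7417 = -0.6803.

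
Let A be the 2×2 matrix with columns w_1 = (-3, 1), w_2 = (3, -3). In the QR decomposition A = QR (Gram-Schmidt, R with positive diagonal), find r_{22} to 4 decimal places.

w_1 = (-3, 1); ‖w_1‖ = 3.1623, so q_1 = (-0.9487, 0.3162).
q_1·w_2 = (-0.9487)·3 + 0.3162·(-3) = -3.7947.
u_2 = w_2 + 3.7947·q_1 = (-0.6000, -1.8000).
r_{22} = ‖u_2‖ = 1.8974.

r_{22} = 1.8974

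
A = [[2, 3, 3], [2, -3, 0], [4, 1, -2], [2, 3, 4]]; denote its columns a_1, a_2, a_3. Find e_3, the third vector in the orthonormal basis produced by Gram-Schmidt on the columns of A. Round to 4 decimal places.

e_3 = (0.2479, 0.5323, -0.6387, 0.4973)

e_1 = a_1/‖a_1‖ = (2, 2, 4, 2)/5.2915 = (0.3780, 0.3780, 0.7559, 0.3780).
r_{12} = e_1·a_2 = 1.8898.
u_2 = a_2 − 1.8898·e_1 = (2.2857, -3.7143, -0.4286, 2.2857).
‖u_2‖ = 4.9425, so e_2 = (0.4625, -0.7515, -0.0867, 0.4625).
r_{13} = e_1·a_3 = 1.1339; r_{23} = e_2·a_3 = 3.4106.
u_3 = a_3 − 1.1339·e_1 − 3.4106·e_2 = (0.9942, 2.1345, -2.5614, 1.9942).
‖u_3‖ = 4.0102, so e_3 = (0.2479, 0.5323, -0.6387, 0.4973).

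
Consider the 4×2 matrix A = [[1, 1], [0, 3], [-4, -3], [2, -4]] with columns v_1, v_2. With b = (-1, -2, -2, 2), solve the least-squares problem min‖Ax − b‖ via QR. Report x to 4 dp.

v_1 = (1, 0, -4, 2); ‖v_1‖ = 4.5826, so q_1 = (0.2182, 0.0000, -0.8729, 0.4364).
q_1·v_2 = 0.2182·1 + 0.0000·3 + (-0.8729)·(-3) + 0.4364·(-4) = 1.0911.
u_2 = v_2 − 1.0911·q_1 = (0.7619, 3.0000, -2.0476, -4.4762).
‖u_2‖ = 5.8146, so q_2 = (0.1310, 0.5159, -0.3522, -0.7698).
Qᵀb = (2.4004, -1.9983).
Back-substitute: x_2 = -1.9983/5.8146 = -0.3437.
x_1 = (2.4004 − 1.0911·(-0.3437))/4.5826 = 0.6056.

x = (0.6056, -0.3437)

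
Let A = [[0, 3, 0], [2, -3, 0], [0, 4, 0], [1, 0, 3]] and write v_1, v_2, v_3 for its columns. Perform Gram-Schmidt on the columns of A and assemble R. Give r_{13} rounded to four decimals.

v_1 = (0, 2, 0, 1); ‖v_1‖ = 2.2361, so e_1 = (0.0000, 0.8944, 0.0000, 0.4472).
r_{13} = e_1·v_3 = 1.3416.

r_{13} = 1.3416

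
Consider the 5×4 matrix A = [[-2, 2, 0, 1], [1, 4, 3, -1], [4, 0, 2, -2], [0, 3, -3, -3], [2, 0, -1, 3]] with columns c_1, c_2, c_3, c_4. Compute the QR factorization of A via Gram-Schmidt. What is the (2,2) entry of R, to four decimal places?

c_1 = (-2, 1, 4, 0, 2); ‖c_1‖ = 5.0000, so e_1 = (-0.4000, 0.2000, 0.8000, 0.0000, 0.4000).
e_1·c_2 = (-0.4000)·2 + 0.2000·4 + 0.8000·0 + 0.0000·3 + 0.4000·0 = 0.0000.
u_2 = c_2 + 0.0000·e_1 = (2.0000, 4.0000, 0.0000, 3.0000, 0.0000).
r_{22} = ‖u_2‖ = 5.3852.

r_{22} = 5.3852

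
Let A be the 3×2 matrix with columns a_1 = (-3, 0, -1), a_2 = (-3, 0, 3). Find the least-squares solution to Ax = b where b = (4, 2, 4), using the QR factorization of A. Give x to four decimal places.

x = (-2.0000, 0.6667)

a_1 = (-3, 0, -1); ‖a_1‖ = 3.1623, so q_1 = (-0.9487, 0.0000, -0.3162).
q_1·a_2 = (-0.9487)·(-3) + 0.0000·0 + (-0.3162)·3 = 1.8974.
u_2 = a_2 − 1.8974·q_1 = (-1.2000, 0.0000, 3.6000).
‖u_2‖ = 3.7947, so q_2 = (-0.3162, 0.0000, 0.9487).
Qᵀb = (-5.0596, 2.5298).
Back-substitute: x_2 = 2.5298/3.7947 = 0.6667.
x_1 = (-5.0596 − 1.8974·0.6667)/3.1623 = -2.0000.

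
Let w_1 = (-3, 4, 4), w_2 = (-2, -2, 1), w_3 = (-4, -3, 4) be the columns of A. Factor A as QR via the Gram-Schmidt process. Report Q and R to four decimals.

Q = [[-0.4685, -0.6213, 0.6281], [0.6247, -0.7357, -0.2617], [0.6247, 0.2698, 0.7328]], R = [[6.4031, 0.3123, 2.4988], [0.0000, 2.9837, 5.7712], [0.0000, 0.0000, 1.2039]]

w_1 = (-3, 4, 4); ‖w_1‖ = 6.4031, so e_1 = (-0.4685, 0.6247, 0.6247).
e_1·w_2 = (-0.4685)·(-2) + 0.6247·(-2) + 0.6247·1 = 0.3123.
u_2 = w_2 − 0.3123·e_1 = (-1.8537, -2.1951, 0.8049).
‖u_2‖ = 2.9837, so e_2 = (-0.6213, -0.7357, 0.2698).
e_1·w_3 = (-0.4685)·(-4) + 0.6247·(-3) + 0.6247·4 = 2.4988; e_2·w_3 = (-0.6213)·(-4) + (-0.7357)·(-3) + 0.2698·4 = 5.7712.
u_3 = w_3 − 2.4988·e_1 − 5.7712·e_2 = (0.7562, -0.3151, 0.8822).
‖u_3‖ = 1.2039, so e_3 = (0.6281, -0.2617, 0.7328).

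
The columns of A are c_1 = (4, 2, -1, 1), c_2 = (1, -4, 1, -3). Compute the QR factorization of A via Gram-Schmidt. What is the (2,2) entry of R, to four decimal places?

r_{22} = 4.9082

c_1 = (4, 2, -1, 1); ‖c_1‖ = 4.6904, so q_1 = (0.8528, 0.4264, -0.2132, 0.2132).
q_1·c_2 = 0.8528·1 + 0.4264·(-4) + (-0.2132)·1 + 0.2132·(-3) = -1.7056.
u_2 = c_2 + 1.7056·q_1 = (2.4545, -3.2727, 0.6364, -2.6364).
r_{22} = ‖u_2‖ = 4.9082.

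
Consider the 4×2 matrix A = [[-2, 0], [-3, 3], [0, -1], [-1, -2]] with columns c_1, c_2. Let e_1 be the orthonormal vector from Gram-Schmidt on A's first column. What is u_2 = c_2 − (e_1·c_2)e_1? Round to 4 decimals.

c_1 = (-2, -3, 0, -1); ‖c_1‖ = 3.7417, so e_1 = (-0.5345, -0.8018, 0.0000, -0.2673).
e_1·c_2 = (-0.5345)·0 + (-0.8018)·3 + 0.0000·(-1) + (-0.2673)·(-2) = -1.8708.
u_2 = c_2 + 1.8708·e_1 = (-1.0000, 1.5000, -1.0000, -2.5000).

u_2 = (-1.0000, 1.5000, -1.0000, -2.5000)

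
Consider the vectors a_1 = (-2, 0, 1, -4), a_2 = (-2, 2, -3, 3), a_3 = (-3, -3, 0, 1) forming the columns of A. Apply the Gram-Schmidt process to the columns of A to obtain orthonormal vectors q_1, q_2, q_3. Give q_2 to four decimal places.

q_2 = (-0.6774, 0.4446, -0.5504, 0.2011)

a_1 = (-2, 0, 1, -4); ‖a_1‖ = 4.5826, so q_1 = (-0.4364, 0.0000, 0.2182, -0.8729).
q_1·a_2 = (-0.4364)·(-2) + 0.0000·2 + 0.2182·(-3) + (-0.8729)·3 = -2.4004.
u_2 = a_2 + 2.4004·q_1 = (-3.0476, 2.0000, -2.4762, 0.9048).
‖u_2‖ = 4.4987, so q_2 = (-0.6774, 0.4446, -0.5504, 0.2011).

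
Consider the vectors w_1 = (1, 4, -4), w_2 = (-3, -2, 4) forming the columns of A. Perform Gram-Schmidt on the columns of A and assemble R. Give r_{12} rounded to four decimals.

w_1 = (1, 4, -4); ‖w_1‖ = 5.7446, so e_1 = (0.1741, 0.6963, -0.6963).
r_{12} = e_1·w_2 = -4.7001.

r_{12} = -4.7001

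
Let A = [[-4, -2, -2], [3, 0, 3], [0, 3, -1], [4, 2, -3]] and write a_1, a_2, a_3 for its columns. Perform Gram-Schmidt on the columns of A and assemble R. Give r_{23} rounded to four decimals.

a_1 = (-4, 3, 0, 4); ‖a_1‖ = 6.4031, so e_1 = (-0.6247, 0.4685, 0.0000, 0.6247).
e_1·a_2 = (-0.6247)·(-2) + 0.4685·0 + 0.0000·3 + 0.6247·2 = 2.4988.
u_2 = a_2 − 2.4988·e_1 = (-0.4390, -1.1707, 3.0000, 0.4390).
‖u_2‖ = 3.2796, so e_2 = (-0.1339, -0.3570, 0.9147, 0.1339).
r_{23} = e_2·a_3 = -2.1195.

r_{23} = -2.1195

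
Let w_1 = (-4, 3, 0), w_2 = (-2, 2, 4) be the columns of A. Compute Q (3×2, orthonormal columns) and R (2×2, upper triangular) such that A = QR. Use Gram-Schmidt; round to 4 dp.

q_1 = w_1/‖w_1‖ = (-4, 3, 0)/5.0000 = (-0.8000, 0.6000, 0.0000).
r_{12} = q_1·w_2 = 2.8000.
u_2 = w_2 − 2.8000·q_1 = (0.2400, 0.3200, 4.0000).
‖u_2‖ = 4.0200, so q_2 = (0.0597, 0.0796, 0.9950).

Q = [[-0.8000, 0.0597], [0.6000, 0.0796], [0.0000, 0.9950]], R = [[5.0000, 2.8000], [0.0000, 4.0200]]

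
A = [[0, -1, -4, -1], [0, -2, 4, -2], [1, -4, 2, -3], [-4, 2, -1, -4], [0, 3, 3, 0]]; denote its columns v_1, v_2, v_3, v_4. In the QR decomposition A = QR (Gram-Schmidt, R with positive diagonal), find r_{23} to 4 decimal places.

r_{23} = -0.1513

v_1 = (0, 0, 1, -4, 0); ‖v_1‖ = 4.1231, so q_1 = (0.0000, 0.0000, 0.2425, -0.9701, 0.0000).
q_1·v_2 = 0.0000·(-1) + 0.0000·(-2) + 0.2425·(-4) + (-0.9701)·2 + 0.0000·3 = -2.9104.
u_2 = v_2 + 2.9104·q_1 = (-1.0000, -2.0000, -3.2941, -0.8235, 3.0000).
‖u_2‖ = 5.0527, so q_2 = (-0.1979, -0.3958, -0.6520, -0.1630, 0.5937).
r_{23} = q_2·v_3 = -0.1513.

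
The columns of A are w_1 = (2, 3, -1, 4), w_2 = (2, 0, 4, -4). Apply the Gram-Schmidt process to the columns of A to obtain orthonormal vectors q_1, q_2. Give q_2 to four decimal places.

q_1 = w_1/‖w_1‖ = (2, 3, -1, 4)/5.4772 = (0.3651, 0.5477, -0.1826, 0.7303).
r_{12} = q_1·w_2 = -2.9212.
u_2 = w_2 + 2.9212·q_1 = (3.0667, 1.6000, 3.4667, -1.8667).
‖u_2‖ = 5.2409, so q_2 = (0.5851, 0.3053, 0.6615, -0.3562).

q_2 = (0.5851, 0.3053, 0.6615, -0.3562)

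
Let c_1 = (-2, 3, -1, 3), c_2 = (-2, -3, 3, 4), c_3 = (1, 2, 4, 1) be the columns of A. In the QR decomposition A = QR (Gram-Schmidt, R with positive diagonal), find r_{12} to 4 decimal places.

r_{12} = 0.8341

c_1 = (-2, 3, -1, 3); ‖c_1‖ = 4.7958, so e_1 = (-0.4170, 0.6255, -0.2085, 0.6255).
r_{12} = e_1·c_2 = 0.8341.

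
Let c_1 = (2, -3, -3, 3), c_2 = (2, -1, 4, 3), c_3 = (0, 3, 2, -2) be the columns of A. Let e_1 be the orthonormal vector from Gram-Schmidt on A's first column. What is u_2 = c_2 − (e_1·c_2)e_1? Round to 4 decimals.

u_2 = (1.7419, -0.6129, 4.3871, 2.6129)

c_1 = (2, -3, -3, 3); ‖c_1‖ = 5.5678, so e_1 = (0.3592, -0.5388, -0.5388, 0.5388).
e_1·c_2 = 0.3592·2 + (-0.5388)·(-1) + (-0.5388)·4 + 0.5388·3 = 0.7184.
u_2 = c_2 − 0.7184·e_1 = (1.7419, -0.6129, 4.3871, 2.6129).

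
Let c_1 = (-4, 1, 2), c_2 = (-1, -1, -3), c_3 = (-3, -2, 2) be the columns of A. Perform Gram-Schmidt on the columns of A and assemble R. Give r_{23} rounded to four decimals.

c_1 = (-4, 1, 2); ‖c_1‖ = 4.5826, so q_1 = (-0.8729, 0.2182, 0.4364).
q_1·c_2 = (-0.8729)·(-1) + 0.2182·(-1) + 0.4364·(-3) = -0.6547.
u_2 = c_2 + 0.6547·q_1 = (-1.5714, -0.8571, -2.7143).
‖u_2‖ = 3.2514, so q_2 = (-0.4833, -0.2636, -0.8348).
r_{23} = q_2·c_3 = 0.3076.

r_{23} = 0.3076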